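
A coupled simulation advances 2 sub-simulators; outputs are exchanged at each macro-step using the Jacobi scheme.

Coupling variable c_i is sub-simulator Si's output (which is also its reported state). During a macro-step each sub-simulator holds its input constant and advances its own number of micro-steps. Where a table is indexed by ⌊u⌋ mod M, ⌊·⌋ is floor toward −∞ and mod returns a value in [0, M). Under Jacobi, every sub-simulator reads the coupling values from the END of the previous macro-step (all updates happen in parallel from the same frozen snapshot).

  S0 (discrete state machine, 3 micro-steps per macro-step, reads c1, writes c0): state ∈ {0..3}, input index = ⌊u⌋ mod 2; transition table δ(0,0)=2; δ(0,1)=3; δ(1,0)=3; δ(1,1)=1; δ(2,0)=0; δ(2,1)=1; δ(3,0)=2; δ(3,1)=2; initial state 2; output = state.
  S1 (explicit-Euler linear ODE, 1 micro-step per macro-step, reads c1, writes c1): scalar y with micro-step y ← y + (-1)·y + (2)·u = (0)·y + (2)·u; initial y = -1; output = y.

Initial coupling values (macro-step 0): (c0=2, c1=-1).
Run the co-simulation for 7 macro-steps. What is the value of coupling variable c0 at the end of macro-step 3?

macro 1: S0 reads c1=-1 → after 3×micro: 1; S1 reads c1=-1 → after 1×micro: -2 ⇒ (c0=1, c1=-2)
macro 2: S0 reads c1=-2 → after 3×micro: 0; S1 reads c1=-2 → after 1×micro: -4 ⇒ (c0=0, c1=-4)
macro 3: S0 reads c1=-4 → after 3×micro: 2; S1 reads c1=-4 → after 1×micro: -8 ⇒ (c0=2, c1=-8)
macro 4: S0 reads c1=-8 → after 3×micro: 0; S1 reads c1=-8 → after 1×micro: -16 ⇒ (c0=0, c1=-16)
macro 5: S0 reads c1=-16 → after 3×micro: 2; S1 reads c1=-16 → after 1×micro: -32 ⇒ (c0=2, c1=-32)
macro 6: S0 reads c1=-32 → after 3×micro: 0; S1 reads c1=-32 → after 1×micro: -64 ⇒ (c0=0, c1=-64)
macro 7: S0 reads c1=-64 → after 3×micro: 2; S1 reads c1=-64 → after 1×micro: -128 ⇒ (c0=2, c1=-128)

c0 at macro-step 3 = 2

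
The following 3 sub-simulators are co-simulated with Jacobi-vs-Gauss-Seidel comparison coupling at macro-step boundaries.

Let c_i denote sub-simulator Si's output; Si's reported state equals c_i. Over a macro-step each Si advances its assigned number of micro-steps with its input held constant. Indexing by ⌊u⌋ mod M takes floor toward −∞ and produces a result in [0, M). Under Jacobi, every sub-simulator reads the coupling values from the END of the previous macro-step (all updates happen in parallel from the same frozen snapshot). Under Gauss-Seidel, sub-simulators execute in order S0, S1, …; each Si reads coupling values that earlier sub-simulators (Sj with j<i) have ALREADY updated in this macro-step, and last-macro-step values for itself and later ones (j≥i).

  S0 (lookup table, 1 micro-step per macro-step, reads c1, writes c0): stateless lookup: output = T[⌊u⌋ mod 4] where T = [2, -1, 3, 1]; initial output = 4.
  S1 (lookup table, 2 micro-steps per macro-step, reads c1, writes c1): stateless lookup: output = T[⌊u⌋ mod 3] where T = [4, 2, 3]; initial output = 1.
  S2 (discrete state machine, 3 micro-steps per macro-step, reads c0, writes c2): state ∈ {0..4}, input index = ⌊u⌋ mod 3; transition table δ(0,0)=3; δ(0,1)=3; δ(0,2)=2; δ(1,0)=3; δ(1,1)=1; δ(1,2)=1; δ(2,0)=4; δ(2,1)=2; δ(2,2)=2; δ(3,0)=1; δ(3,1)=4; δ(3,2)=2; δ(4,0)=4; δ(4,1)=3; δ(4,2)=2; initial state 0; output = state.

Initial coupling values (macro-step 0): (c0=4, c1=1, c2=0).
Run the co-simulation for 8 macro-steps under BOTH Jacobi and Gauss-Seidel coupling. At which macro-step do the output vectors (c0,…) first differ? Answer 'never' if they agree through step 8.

first divergence at macro-step: 1

[Jacobi] macro 1: S0 reads c1=1 → after 1×micro: -1; S1 reads c1=1 → after 2×micro: 2; S2 reads c0=4 → after 3×micro: 3 ⇒ (c0=-1, c1=2, c2=3)
[Jacobi] macro 2: S0 reads c1=2 → after 1×micro: 3; S1 reads c1=2 → after 2×micro: 3; S2 reads c0=-1 → after 3×micro: 2 ⇒ (c0=3, c1=3, c2=2)
[Jacobi] macro 3: S0 reads c1=3 → after 1×micro: 1; S1 reads c1=3 → after 2×micro: 4; S2 reads c0=3 → after 3×micro: 4 ⇒ (c0=1, c1=4, c2=4)
[Jacobi] macro 4: S0 reads c1=4 → after 1×micro: 2; S1 reads c1=4 → after 2×micro: 2; S2 reads c0=1 → after 3×micro: 3 ⇒ (c0=2, c1=2, c2=3)
[Jacobi] macro 5: S0 reads c1=2 → after 1×micro: 3; S1 reads c1=2 → after 2×micro: 3; S2 reads c0=2 → after 3×micro: 2 ⇒ (c0=3, c1=3, c2=2)
[Jacobi] macro 6: S0 reads c1=3 → after 1×micro: 1; S1 reads c1=3 → after 2×micro: 4; S2 reads c0=3 → after 3×micro: 4 ⇒ (c0=1, c1=4, c2=4)
[Jacobi] macro 7: S0 reads c1=4 → after 1×micro: 2; S1 reads c1=4 → after 2×micro: 2; S2 reads c0=1 → after 3×micro: 3 ⇒ (c0=2, c1=2, c2=3)
[Jacobi] macro 8: S0 reads c1=2 → after 1×micro: 3; S1 reads c1=2 → after 2×micro: 3; S2 reads c0=2 → after 3×micro: 2 ⇒ (c0=3, c1=3, c2=2)
[Gauss-Seidel] macro 1: S0 reads c1=1 → after 1×micro: -1; S1 reads c1=1 → after 2×micro: 2; S2 reads c0=-1 → after 3×micro: 2 ⇒ (c0=-1, c1=2, c2=2)
[Gauss-Seidel] macro 2: S0 reads c1=2 → after 1×micro: 3; S1 reads c1=2 → after 2×micro: 3; S2 reads c0=3 → after 3×micro: 4 ⇒ (c0=3, c1=3, c2=4)
[Gauss-Seidel] macro 3: S0 reads c1=3 → after 1×micro: 1; S1 reads c1=3 → after 2×micro: 4; S2 reads c0=1 → after 3×micro: 3 ⇒ (c0=1, c1=4, c2=3)
[Gauss-Seidel] macro 4: S0 reads c1=4 → after 1×micro: 2; S1 reads c1=4 → after 2×micro: 2; S2 reads c0=2 → after 3×micro: 2 ⇒ (c0=2, c1=2, c2=2)
[Gauss-Seidel] macro 5: S0 reads c1=2 → after 1×micro: 3; S1 reads c1=2 → after 2×micro: 3; S2 reads c0=3 → after 3×micro: 4 ⇒ (c0=3, c1=3, c2=4)
[Gauss-Seidel] macro 6: S0 reads c1=3 → after 1×micro: 1; S1 reads c1=3 → after 2×micro: 4; S2 reads c0=1 → after 3×micro: 3 ⇒ (c0=1, c1=4, c2=3)
[Gauss-Seidel] macro 7: S0 reads c1=4 → after 1×micro: 2; S1 reads c1=4 → after 2×micro: 2; S2 reads c0=2 → after 3×micro: 2 ⇒ (c0=2, c1=2, c2=2)
[Gauss-Seidel] macro 8: S0 reads c1=2 → after 1×micro: 3; S1 reads c1=2 → after 2×micro: 3; S2 reads c0=3 → after 3×micro: 4 ⇒ (c0=3, c1=3, c2=4)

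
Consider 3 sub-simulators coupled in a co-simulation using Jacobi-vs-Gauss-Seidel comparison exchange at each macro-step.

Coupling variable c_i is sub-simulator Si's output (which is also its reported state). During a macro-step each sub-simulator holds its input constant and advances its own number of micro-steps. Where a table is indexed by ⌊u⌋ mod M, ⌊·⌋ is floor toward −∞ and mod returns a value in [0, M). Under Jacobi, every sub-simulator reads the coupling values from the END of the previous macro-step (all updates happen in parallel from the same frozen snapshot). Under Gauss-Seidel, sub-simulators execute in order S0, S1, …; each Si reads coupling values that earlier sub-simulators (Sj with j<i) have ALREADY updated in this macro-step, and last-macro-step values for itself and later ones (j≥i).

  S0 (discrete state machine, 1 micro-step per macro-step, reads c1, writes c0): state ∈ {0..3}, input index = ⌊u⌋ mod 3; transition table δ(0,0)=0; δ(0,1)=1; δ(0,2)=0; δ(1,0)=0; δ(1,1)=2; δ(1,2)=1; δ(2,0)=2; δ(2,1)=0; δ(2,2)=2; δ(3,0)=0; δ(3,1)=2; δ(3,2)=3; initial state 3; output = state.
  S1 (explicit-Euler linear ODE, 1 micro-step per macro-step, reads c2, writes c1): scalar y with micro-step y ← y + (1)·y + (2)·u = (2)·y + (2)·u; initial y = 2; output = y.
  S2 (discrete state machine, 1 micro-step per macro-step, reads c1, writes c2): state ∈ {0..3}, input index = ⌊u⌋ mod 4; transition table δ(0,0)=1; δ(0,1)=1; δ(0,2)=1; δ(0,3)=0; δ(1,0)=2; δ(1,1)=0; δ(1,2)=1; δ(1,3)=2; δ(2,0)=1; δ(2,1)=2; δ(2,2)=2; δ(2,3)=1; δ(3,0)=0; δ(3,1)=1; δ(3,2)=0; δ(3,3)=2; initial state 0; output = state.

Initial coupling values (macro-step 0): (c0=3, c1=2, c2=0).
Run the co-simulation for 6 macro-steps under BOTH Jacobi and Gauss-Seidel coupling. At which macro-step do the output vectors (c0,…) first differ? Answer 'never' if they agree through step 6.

first divergence at macro-step: 2

[Jacobi] macro 1: S0 reads c1=2 → after 1×micro: 3; S1 reads c2=0 → after 1×micro: 4; S2 reads c1=2 → after 1×micro: 1 ⇒ (c0=3, c1=4, c2=1)
[Jacobi] macro 2: S0 reads c1=4 → after 1×micro: 2; S1 reads c2=1 → after 1×micro: 10; S2 reads c1=4 → after 1×micro: 2 ⇒ (c0=2, c1=10, c2=2)
[Jacobi] macro 3: S0 reads c1=10 → after 1×micro: 0; S1 reads c2=2 → after 1×micro: 24; S2 reads c1=10 → after 1×micro: 2 ⇒ (c0=0, c1=24, c2=2)
[Jacobi] macro 4: S0 reads c1=24 → after 1×micro: 0; S1 reads c2=2 → after 1×micro: 52; S2 reads c1=24 → after 1×micro: 1 ⇒ (c0=0, c1=52, c2=1)
[Jacobi] macro 5: S0 reads c1=52 → after 1×micro: 1; S1 reads c2=1 → after 1×micro: 106; S2 reads c1=52 → after 1×micro: 2 ⇒ (c0=1, c1=106, c2=2)
[Jacobi] macro 6: S0 reads c1=106 → after 1×micro: 2; S1 reads c2=2 → after 1×micro: 216; S2 reads c1=106 → after 1×micro: 2 ⇒ (c0=2, c1=216, c2=2)
[Gauss-Seidel] macro 1: S0 reads c1=2 → after 1×micro: 3; S1 reads c2=0 → after 1×micro: 4; S2 reads c1=4 → after 1×micro: 1 ⇒ (c0=3, c1=4, c2=1)
[Gauss-Seidel] macro 2: S0 reads c1=4 → after 1×micro: 2; S1 reads c2=1 → after 1×micro: 10; S2 reads c1=10 → after 1×micro: 1 ⇒ (c0=2, c1=10, c2=1)
[Gauss-Seidel] macro 3: S0 reads c1=10 → after 1×micro: 0; S1 reads c2=1 → after 1×micro: 22; S2 reads c1=22 → after 1×micro: 1 ⇒ (c0=0, c1=22, c2=1)
[Gauss-Seidel] macro 4: S0 reads c1=22 → after 1×micro: 1; S1 reads c2=1 → after 1×micro: 46; S2 reads c1=46 → after 1×micro: 1 ⇒ (c0=1, c1=46, c2=1)
[Gauss-Seidel] macro 5: S0 reads c1=46 → after 1×micro: 2; S1 reads c2=1 → after 1×micro: 94; S2 reads c1=94 → after 1×micro: 1 ⇒ (c0=2, c1=94, c2=1)
[Gauss-Seidel] macro 6: S0 reads c1=94 → after 1×micro: 0; S1 reads c2=1 → after 1×micro: 190; S2 reads c1=190 → after 1×micro: 1 ⇒ (c0=0, c1=190, c2=1)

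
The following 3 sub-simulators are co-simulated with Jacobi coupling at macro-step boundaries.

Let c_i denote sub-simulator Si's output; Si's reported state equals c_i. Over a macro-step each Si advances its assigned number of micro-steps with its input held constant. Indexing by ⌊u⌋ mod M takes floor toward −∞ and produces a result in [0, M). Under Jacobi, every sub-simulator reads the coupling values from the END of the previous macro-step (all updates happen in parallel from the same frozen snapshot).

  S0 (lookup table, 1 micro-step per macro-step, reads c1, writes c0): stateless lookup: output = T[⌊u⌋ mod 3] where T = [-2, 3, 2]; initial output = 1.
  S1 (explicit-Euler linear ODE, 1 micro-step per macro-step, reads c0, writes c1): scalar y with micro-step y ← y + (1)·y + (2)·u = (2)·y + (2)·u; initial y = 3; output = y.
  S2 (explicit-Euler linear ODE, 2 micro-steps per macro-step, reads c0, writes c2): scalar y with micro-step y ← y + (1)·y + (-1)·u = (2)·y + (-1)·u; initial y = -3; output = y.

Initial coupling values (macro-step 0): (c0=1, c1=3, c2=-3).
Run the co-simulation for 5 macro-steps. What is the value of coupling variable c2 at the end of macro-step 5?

c2 at macro-step 5 = -3537

macro 1: S0 reads c1=3 → after 1×micro: -2; S1 reads c0=1 → after 1×micro: 8; S2 reads c0=1 → after 2×micro: -15 ⇒ (c0=-2, c1=8, c2=-15)
macro 2: S0 reads c1=8 → after 1×micro: 2; S1 reads c0=-2 → after 1×micro: 12; S2 reads c0=-2 → after 2×micro: -54 ⇒ (c0=2, c1=12, c2=-54)
macro 3: S0 reads c1=12 → after 1×micro: -2; S1 reads c0=2 → after 1×micro: 28; S2 reads c0=2 → after 2×micro: -222 ⇒ (c0=-2, c1=28, c2=-222)
macro 4: S0 reads c1=28 → after 1×micro: 3; S1 reads c0=-2 → after 1×micro: 52; S2 reads c0=-2 → after 2×micro: -882 ⇒ (c0=3, c1=52, c2=-882)
macro 5: S0 reads c1=52 → after 1×micro: 3; S1 reads c0=3 → after 1×micro: 110; S2 reads c0=3 → after 2×micro: -3537 ⇒ (c0=3, c1=110, c2=-3537)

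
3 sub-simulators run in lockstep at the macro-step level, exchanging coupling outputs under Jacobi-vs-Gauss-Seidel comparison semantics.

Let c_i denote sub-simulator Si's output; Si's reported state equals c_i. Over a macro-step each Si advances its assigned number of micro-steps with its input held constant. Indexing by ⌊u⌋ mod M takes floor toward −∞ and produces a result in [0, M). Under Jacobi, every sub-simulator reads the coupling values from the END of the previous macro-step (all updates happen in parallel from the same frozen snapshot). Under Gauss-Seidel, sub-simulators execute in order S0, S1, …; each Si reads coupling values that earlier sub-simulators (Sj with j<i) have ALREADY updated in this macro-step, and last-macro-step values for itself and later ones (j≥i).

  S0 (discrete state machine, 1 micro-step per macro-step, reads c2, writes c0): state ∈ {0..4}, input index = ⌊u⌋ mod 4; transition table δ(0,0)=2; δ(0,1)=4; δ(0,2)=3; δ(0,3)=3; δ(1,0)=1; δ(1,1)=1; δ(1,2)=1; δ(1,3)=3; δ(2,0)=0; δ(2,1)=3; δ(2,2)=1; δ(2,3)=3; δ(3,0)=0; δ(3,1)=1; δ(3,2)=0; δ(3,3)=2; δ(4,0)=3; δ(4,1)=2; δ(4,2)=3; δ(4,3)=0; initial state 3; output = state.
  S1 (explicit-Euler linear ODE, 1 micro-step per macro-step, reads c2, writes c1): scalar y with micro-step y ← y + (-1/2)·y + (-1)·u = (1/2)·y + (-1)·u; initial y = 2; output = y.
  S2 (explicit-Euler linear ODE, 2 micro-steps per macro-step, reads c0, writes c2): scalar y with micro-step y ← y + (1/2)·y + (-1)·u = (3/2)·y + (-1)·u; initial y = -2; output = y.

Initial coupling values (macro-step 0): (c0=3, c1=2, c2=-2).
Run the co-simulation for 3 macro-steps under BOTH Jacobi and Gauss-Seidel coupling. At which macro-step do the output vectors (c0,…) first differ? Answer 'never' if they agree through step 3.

[Jacobi] macro 1: S0 reads c2=-2 → after 1×micro: 0; S1 reads c2=-2 → after 1×micro: 3; S2 reads c0=3 → after 2×micro: -12 ⇒ (c0=0, c1=3, c2=-12)
[Jacobi] macro 2: S0 reads c2=-12 → after 1×micro: 2; S1 reads c2=-12 → after 1×micro: 27/2; S2 reads c0=0 → after 2×micro: -27 ⇒ (c0=2, c1=27/2, c2=-27)
[Jacobi] macro 3: S0 reads c2=-27 → after 1×micro: 3; S1 reads c2=-27 → after 1×micro: 135/4; S2 reads c0=2 → after 2×micro: -263/4 ⇒ (c0=3, c1=135/4, c2=-263/4)
[Gauss-Seidel] macro 1: S0 reads c2=-2 → after 1×micro: 0; S1 reads c2=-2 → after 1×micro: 3; S2 reads c0=0 → after 2×micro: -9/2 ⇒ (c0=0, c1=3, c2=-9/2)
[Gauss-Seidel] macro 2: S0 reads c2=-9/2 → after 1×micro: 3; S1 reads c2=-9/2 → after 1×micro: 6; S2 reads c0=3 → after 2×micro: -141/8 ⇒ (c0=3, c1=6, c2=-141/8)
[Gauss-Seidel] macro 3: S0 reads c2=-141/8 → after 1×micro: 0; S1 reads c2=-141/8 → after 1×micro: 165/8; S2 reads c0=0 → after 2×micro: -1269/32 ⇒ (c0=0, c1=165/8, c2=-1269/32)

first divergence at macro-step: 1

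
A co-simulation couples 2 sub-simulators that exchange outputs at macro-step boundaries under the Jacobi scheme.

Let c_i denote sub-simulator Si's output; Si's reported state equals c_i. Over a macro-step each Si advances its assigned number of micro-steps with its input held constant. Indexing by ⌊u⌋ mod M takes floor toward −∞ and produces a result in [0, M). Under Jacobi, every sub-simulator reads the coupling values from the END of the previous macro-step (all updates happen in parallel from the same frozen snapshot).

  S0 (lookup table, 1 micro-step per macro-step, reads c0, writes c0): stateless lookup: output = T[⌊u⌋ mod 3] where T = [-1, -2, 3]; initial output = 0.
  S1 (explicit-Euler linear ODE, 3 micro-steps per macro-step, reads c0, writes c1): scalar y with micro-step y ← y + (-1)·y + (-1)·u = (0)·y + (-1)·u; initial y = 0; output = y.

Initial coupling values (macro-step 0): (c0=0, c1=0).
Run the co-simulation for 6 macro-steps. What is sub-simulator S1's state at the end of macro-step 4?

S1 state at macro-step 4 = 1

macro 1: S0 reads c0=0 → after 1×micro: -1; S1 reads c0=0 → after 3×micro: 0 ⇒ (c0=-1, c1=0)
macro 2: S0 reads c0=-1 → after 1×micro: 3; S1 reads c0=-1 → after 3×micro: 1 ⇒ (c0=3, c1=1)
macro 3: S0 reads c0=3 → after 1×micro: -1; S1 reads c0=3 → after 3×micro: -3 ⇒ (c0=-1, c1=-3)
macro 4: S0 reads c0=-1 → after 1×micro: 3; S1 reads c0=-1 → after 3×micro: 1 ⇒ (c0=3, c1=1)
macro 5: S0 reads c0=3 → after 1×micro: -1; S1 reads c0=3 → after 3×micro: -3 ⇒ (c0=-1, c1=-3)
macro 6: S0 reads c0=-1 → after 1×micro: 3; S1 reads c0=-1 → after 3×micro: 1 ⇒ (c0=3, c1=1)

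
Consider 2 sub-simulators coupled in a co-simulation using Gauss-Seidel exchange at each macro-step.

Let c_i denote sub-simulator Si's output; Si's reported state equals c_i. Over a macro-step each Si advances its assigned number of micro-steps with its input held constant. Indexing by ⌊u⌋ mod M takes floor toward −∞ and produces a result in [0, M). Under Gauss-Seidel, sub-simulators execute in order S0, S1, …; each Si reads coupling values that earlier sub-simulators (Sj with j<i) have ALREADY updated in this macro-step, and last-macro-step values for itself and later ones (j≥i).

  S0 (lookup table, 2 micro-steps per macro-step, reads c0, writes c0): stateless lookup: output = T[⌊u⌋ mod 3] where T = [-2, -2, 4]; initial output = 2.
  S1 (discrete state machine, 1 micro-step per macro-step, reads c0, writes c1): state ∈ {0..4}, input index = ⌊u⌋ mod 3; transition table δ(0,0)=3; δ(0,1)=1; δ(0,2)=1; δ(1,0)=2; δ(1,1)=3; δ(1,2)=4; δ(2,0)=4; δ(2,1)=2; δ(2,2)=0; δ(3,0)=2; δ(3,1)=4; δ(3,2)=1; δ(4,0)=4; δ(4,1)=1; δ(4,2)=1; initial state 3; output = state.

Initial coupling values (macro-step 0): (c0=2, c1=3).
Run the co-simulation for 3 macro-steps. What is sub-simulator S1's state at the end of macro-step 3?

S1 state at macro-step 3 = 3

macro 1: S0 reads c0=2 → after 2×micro: 4; S1 reads c0=4 → after 1×micro: 4 ⇒ (c0=4, c1=4)
macro 2: S0 reads c0=4 → after 2×micro: -2; S1 reads c0=-2 → after 1×micro: 1 ⇒ (c0=-2, c1=1)
macro 3: S0 reads c0=-2 → after 2×micro: -2; S1 reads c0=-2 → after 1×micro: 3 ⇒ (c0=-2, c1=3)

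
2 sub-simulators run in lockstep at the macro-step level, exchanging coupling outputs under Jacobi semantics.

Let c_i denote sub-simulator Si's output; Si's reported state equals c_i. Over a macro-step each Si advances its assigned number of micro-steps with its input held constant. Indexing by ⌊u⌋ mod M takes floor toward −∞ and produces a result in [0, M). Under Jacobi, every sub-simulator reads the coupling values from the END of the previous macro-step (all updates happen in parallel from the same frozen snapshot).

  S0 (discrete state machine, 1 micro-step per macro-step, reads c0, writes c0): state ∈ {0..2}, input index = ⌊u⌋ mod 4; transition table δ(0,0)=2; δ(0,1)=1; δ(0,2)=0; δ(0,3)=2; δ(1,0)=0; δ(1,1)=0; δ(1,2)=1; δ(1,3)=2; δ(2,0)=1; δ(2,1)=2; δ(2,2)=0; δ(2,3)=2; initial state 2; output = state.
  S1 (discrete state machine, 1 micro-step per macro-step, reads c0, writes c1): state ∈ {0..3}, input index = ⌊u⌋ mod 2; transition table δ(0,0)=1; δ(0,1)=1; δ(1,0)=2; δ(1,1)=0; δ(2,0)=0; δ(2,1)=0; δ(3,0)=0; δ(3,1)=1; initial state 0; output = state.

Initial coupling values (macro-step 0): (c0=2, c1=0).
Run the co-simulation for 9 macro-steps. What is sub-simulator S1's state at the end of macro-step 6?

S1 state at macro-step 6 = 0

macro 1: S0 reads c0=2 → after 1×micro: 0; S1 reads c0=2 → after 1×micro: 1 ⇒ (c0=0, c1=1)
macro 2: S0 reads c0=0 → after 1×micro: 2; S1 reads c0=0 → after 1×micro: 2 ⇒ (c0=2, c1=2)
macro 3: S0 reads c0=2 → after 1×micro: 0; S1 reads c0=2 → after 1×micro: 0 ⇒ (c0=0, c1=0)
macro 4: S0 reads c0=0 → after 1×micro: 2; S1 reads c0=0 → after 1×micro: 1 ⇒ (c0=2, c1=1)
macro 5: S0 reads c0=2 → after 1×micro: 0; S1 reads c0=2 → after 1×micro: 2 ⇒ (c0=0, c1=2)
macro 6: S0 reads c0=0 → after 1×micro: 2; S1 reads c0=0 → after 1×micro: 0 ⇒ (c0=2, c1=0)
macro 7: S0 reads c0=2 → after 1×micro: 0; S1 reads c0=2 → after 1×micro: 1 ⇒ (c0=0, c1=1)
macro 8: S0 reads c0=0 → after 1×micro: 2; S1 reads c0=0 → after 1×micro: 2 ⇒ (c0=2, c1=2)
macro 9: S0 reads c0=2 → after 1×micro: 0; S1 reads c0=2 → after 1×micro: 0 ⇒ (c0=0, c1=0)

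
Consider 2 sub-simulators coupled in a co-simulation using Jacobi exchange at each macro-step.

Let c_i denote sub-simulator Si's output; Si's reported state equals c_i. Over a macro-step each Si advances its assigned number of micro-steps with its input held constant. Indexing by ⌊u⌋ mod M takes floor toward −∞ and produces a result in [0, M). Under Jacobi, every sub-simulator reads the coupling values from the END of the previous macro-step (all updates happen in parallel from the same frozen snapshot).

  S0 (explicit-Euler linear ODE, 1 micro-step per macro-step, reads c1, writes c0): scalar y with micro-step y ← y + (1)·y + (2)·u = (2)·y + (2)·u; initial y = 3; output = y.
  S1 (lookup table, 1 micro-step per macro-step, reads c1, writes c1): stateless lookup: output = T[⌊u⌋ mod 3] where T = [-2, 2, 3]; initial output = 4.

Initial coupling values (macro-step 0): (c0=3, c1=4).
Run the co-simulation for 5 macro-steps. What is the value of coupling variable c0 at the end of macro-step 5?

c0 at macro-step 5 = 276

macro 1: S0 reads c1=4 → after 1×micro: 14; S1 reads c1=4 → after 1×micro: 2 ⇒ (c0=14, c1=2)
macro 2: S0 reads c1=2 → after 1×micro: 32; S1 reads c1=2 → after 1×micro: 3 ⇒ (c0=32, c1=3)
macro 3: S0 reads c1=3 → after 1×micro: 70; S1 reads c1=3 → after 1×micro: -2 ⇒ (c0=70, c1=-2)
macro 4: S0 reads c1=-2 → after 1×micro: 136; S1 reads c1=-2 → after 1×micro: 2 ⇒ (c0=136, c1=2)
macro 5: S0 reads c1=2 → after 1×micro: 276; S1 reads c1=2 → after 1×micro: 3 ⇒ (c0=276, c1=3)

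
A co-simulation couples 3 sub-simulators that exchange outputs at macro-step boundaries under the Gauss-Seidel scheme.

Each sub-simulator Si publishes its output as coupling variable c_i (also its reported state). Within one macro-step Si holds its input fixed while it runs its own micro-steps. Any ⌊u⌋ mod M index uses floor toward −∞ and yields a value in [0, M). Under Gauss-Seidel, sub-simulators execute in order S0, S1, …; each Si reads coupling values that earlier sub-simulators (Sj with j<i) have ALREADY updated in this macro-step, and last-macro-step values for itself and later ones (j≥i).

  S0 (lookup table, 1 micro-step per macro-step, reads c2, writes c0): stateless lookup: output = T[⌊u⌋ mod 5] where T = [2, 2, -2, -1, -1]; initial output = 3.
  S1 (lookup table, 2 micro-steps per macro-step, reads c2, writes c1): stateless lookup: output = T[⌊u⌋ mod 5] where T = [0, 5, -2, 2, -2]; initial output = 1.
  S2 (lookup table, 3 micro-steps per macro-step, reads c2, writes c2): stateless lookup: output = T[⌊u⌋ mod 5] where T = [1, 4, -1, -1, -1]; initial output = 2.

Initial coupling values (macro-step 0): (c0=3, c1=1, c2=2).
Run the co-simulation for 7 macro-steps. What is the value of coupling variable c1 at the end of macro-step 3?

macro 1: S0 reads c2=2 → after 1×micro: -2; S1 reads c2=2 → after 2×micro: -2; S2 reads c2=2 → after 3×micro: -1 ⇒ (c0=-2, c1=-2, c2=-1)
macro 2: S0 reads c2=-1 → after 1×micro: -1; S1 reads c2=-1 → after 2×micro: -2; S2 reads c2=-1 → after 3×micro: -1 ⇒ (c0=-1, c1=-2, c2=-1)
macro 3: S0 reads c2=-1 → after 1×micro: -1; S1 reads c2=-1 → after 2×micro: -2; S2 reads c2=-1 → after 3×micro: -1 ⇒ (c0=-1, c1=-2, c2=-1)
macro 4: S0 reads c2=-1 → after 1×micro: -1; S1 reads c2=-1 → after 2×micro: -2; S2 reads c2=-1 → after 3×micro: -1 ⇒ (c0=-1, c1=-2, c2=-1)
macro 5: S0 reads c2=-1 → after 1×micro: -1; S1 reads c2=-1 → after 2×micro: -2; S2 reads c2=-1 → after 3×micro: -1 ⇒ (c0=-1, c1=-2, c2=-1)
macro 6: S0 reads c2=-1 → after 1×micro: -1; S1 reads c2=-1 → after 2×micro: -2; S2 reads c2=-1 → after 3×micro: -1 ⇒ (c0=-1, c1=-2, c2=-1)
macro 7: S0 reads c2=-1 → after 1×micro: -1; S1 reads c2=-1 → after 2×micro: -2; S2 reads c2=-1 → after 3×micro: -1 ⇒ (c0=-1, c1=-2, c2=-1)

c1 at macro-step 3 = -2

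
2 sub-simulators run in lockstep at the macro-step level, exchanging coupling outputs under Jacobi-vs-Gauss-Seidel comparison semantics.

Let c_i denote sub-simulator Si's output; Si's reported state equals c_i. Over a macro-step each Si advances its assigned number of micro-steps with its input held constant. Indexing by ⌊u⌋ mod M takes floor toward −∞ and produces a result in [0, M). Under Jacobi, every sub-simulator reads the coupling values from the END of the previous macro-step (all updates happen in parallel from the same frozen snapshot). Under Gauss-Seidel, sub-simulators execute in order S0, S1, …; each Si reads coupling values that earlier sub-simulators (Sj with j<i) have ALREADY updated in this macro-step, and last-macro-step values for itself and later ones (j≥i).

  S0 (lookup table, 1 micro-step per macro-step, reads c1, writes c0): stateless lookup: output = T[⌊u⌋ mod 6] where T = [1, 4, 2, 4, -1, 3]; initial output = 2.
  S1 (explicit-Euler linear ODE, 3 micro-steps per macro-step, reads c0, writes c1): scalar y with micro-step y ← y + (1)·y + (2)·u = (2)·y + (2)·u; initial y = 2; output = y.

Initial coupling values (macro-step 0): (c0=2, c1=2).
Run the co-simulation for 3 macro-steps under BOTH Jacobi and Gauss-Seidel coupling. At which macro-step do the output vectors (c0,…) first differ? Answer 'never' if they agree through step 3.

[Jacobi] macro 1: S0 reads c1=2 → after 1×micro: 2; S1 reads c0=2 → after 3×micro: 44 ⇒ (c0=2, c1=44)
[Jacobi] macro 2: S0 reads c1=44 → after 1×micro: 2; S1 reads c0=2 → after 3×micro: 380 ⇒ (c0=2, c1=380)
[Jacobi] macro 3: S0 reads c1=380 → after 1×micro: 2; S1 reads c0=2 → after 3×micro: 3068 ⇒ (c0=2, c1=3068)
[Gauss-Seidel] macro 1: S0 reads c1=2 → after 1×micro: 2; S1 reads c0=2 → after 3×micro: 44 ⇒ (c0=2, c1=44)
[Gauss-Seidel] macro 2: S0 reads c1=44 → after 1×micro: 2; S1 reads c0=2 → after 3×micro: 380 ⇒ (c0=2, c1=380)
[Gauss-Seidel] macro 3: S0 reads c1=380 → after 1×micro: 2; S1 reads c0=2 → after 3×micro: 3068 ⇒ (c0=2, c1=3068)

first divergence at macro-step: never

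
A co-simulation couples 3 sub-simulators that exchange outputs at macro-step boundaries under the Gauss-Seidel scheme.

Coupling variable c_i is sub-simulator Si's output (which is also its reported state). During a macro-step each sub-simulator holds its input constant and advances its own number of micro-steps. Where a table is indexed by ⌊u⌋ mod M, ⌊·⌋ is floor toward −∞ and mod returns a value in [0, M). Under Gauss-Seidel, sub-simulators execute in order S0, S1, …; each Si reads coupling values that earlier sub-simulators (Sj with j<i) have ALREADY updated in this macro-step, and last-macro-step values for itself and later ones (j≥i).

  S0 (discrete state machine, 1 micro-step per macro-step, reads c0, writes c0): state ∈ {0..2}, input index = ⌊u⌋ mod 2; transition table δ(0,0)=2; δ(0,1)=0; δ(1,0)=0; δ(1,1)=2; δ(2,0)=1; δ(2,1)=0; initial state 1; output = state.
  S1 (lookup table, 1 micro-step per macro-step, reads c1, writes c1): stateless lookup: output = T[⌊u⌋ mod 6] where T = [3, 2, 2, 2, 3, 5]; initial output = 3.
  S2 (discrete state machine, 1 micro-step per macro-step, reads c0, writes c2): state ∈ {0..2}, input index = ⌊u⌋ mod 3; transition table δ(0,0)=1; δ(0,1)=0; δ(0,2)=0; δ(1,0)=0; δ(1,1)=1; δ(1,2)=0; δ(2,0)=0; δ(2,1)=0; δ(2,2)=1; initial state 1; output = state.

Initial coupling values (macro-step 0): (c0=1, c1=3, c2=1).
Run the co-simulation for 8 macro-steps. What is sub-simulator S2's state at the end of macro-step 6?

macro 1: S0 reads c0=1 → after 1×micro: 2; S1 reads c1=3 → after 1×micro: 2; S2 reads c0=2 → after 1×micro: 0 ⇒ (c0=2, c1=2, c2=0)
macro 2: S0 reads c0=2 → after 1×micro: 1; S1 reads c1=2 → after 1×micro: 2; S2 reads c0=1 → after 1×micro: 0 ⇒ (c0=1, c1=2, c2=0)
macro 3: S0 reads c0=1 → after 1×micro: 2; S1 reads c1=2 → after 1×micro: 2; S2 reads c0=2 → after 1×micro: 0 ⇒ (c0=2, c1=2, c2=0)
macro 4: S0 reads c0=2 → after 1×micro: 1; S1 reads c1=2 → after 1×micro: 2; S2 reads c0=1 → after 1×micro: 0 ⇒ (c0=1, c1=2, c2=0)
macro 5: S0 reads c0=1 → after 1×micro: 2; S1 reads c1=2 → after 1×micro: 2; S2 reads c0=2 → after 1×micro: 0 ⇒ (c0=2, c1=2, c2=0)
macro 6: S0 reads c0=2 → after 1×micro: 1; S1 reads c1=2 → after 1×micro: 2; S2 reads c0=1 → after 1×micro: 0 ⇒ (c0=1, c1=2, c2=0)
macro 7: S0 reads c0=1 → after 1×micro: 2; S1 reads c1=2 → after 1×micro: 2; S2 reads c0=2 → after 1×micro: 0 ⇒ (c0=2, c1=2, c2=0)
macro 8: S0 reads c0=2 → after 1×micro: 1; S1 reads c1=2 → after 1×micro: 2; S2 reads c0=1 → after 1×micro: 0 ⇒ (c0=1, c1=2, c2=0)

S2 state at macro-step 6 = 0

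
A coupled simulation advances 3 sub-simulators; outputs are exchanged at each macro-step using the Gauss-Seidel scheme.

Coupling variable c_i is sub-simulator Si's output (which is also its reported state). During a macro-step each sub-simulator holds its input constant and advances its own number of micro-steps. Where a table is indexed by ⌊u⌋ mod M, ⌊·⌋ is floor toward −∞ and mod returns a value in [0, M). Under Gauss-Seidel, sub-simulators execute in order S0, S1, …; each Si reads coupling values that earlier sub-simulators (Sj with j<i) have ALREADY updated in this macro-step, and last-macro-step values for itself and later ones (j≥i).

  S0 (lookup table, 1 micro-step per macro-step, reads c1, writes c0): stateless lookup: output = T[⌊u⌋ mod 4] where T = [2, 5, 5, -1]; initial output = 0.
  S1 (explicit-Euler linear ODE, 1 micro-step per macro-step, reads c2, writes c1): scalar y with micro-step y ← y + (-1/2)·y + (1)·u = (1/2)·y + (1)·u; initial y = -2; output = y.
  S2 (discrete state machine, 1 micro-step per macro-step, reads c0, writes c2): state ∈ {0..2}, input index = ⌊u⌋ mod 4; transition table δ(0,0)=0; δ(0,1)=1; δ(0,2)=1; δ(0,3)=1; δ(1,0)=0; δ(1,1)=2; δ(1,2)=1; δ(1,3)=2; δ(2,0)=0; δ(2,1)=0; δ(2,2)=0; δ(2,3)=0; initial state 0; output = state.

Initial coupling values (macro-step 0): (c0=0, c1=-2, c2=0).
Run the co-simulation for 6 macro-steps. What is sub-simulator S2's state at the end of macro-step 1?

S2 state at macro-step 1 = 1

macro 1: S0 reads c1=-2 → after 1×micro: 5; S1 reads c2=0 → after 1×micro: -1; S2 reads c0=5 → after 1×micro: 1 ⇒ (c0=5, c1=-1, c2=1)
macro 2: S0 reads c1=-1 → after 1×micro: -1; S1 reads c2=1 → after 1×micro: 1/2; S2 reads c0=-1 → after 1×micro: 2 ⇒ (c0=-1, c1=1/2, c2=2)
macro 3: S0 reads c1=1/2 → after 1×micro: 2; S1 reads c2=2 → after 1×micro: 9/4; S2 reads c0=2 → after 1×micro: 0 ⇒ (c0=2, c1=9/4, c2=0)
macro 4: S0 reads c1=9/4 → after 1×micro: 5; S1 reads c2=0 → after 1×micro: 9/8; S2 reads c0=5 → after 1×micro: 1 ⇒ (c0=5, c1=9/8, c2=1)
macro 5: S0 reads c1=9/8 → after 1×micro: 5; S1 reads c2=1 → after 1×micro: 25/16; S2 reads c0=5 → after 1×micro: 2 ⇒ (c0=5, c1=25/16, c2=2)
macro 6: S0 reads c1=25/16 → after 1×micro: 5; S1 reads c2=2 → after 1×micro: 89/32; S2 reads c0=5 → after 1×micro: 0 ⇒ (c0=5, c1=89/32, c2=0)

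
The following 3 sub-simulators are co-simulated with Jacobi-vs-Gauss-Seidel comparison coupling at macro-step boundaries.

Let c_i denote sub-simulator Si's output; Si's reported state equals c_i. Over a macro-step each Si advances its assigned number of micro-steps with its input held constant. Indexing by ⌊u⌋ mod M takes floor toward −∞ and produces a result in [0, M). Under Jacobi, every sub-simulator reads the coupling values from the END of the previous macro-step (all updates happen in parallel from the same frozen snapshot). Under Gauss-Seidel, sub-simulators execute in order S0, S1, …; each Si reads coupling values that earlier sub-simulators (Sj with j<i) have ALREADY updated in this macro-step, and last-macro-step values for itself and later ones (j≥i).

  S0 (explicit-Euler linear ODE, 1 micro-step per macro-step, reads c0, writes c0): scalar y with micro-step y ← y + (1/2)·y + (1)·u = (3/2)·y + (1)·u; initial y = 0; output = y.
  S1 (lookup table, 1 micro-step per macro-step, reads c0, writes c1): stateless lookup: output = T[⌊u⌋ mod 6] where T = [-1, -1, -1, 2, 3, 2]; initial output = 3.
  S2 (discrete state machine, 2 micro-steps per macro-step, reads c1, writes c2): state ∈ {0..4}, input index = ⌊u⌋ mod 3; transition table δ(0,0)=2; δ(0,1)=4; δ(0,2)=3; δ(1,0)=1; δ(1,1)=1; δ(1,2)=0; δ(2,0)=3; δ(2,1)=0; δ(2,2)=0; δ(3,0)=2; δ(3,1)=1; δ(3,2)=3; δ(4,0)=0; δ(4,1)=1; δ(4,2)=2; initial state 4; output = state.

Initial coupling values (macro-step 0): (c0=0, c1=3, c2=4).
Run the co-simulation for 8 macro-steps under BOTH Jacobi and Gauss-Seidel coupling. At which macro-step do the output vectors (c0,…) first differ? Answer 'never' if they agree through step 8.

first divergence at macro-step: 1

[Jacobi] macro 1: S0 reads c0=0 → after 1×micro: 0; S1 reads c0=0 → after 1×micro: -1; S2 reads c1=3 → after 2×micro: 2 ⇒ (c0=0, c1=-1, c2=2)
[Jacobi] macro 2: S0 reads c0=0 → after 1×micro: 0; S1 reads c0=0 → after 1×micro: -1; S2 reads c1=-1 → after 2×micro: 3 ⇒ (c0=0, c1=-1, c2=3)
[Jacobi] macro 3: S0 reads c0=0 → after 1×micro: 0; S1 reads c0=0 → after 1×micro: -1; S2 reads c1=-1 → after 2×micro: 3 ⇒ (c0=0, c1=-1, c2=3)
[Jacobi] macro 4: S0 reads c0=0 → after 1×micro: 0; S1 reads c0=0 → after 1×micro: -1; S2 reads c1=-1 → after 2×micro: 3 ⇒ (c0=0, c1=-1, c2=3)
[Jacobi] macro 5: S0 reads c0=0 → after 1×micro: 0; S1 reads c0=0 → after 1×micro: -1; S2 reads c1=-1 → after 2×micro: 3 ⇒ (c0=0, c1=-1, c2=3)
[Jacobi] macro 6: S0 reads c0=0 → after 1×micro: 0; S1 reads c0=0 → after 1×micro: -1; S2 reads c1=-1 → after 2×micro: 3 ⇒ (c0=0, c1=-1, c2=3)
[Jacobi] macro 7: S0 reads c0=0 → after 1×micro: 0; S1 reads c0=0 → after 1×micro: -1; S2 reads c1=-1 → after 2×micro: 3 ⇒ (c0=0, c1=-1, c2=3)
[Jacobi] macro 8: S0 reads c0=0 → after 1×micro: 0; S1 reads c0=0 → after 1×micro: -1; S2 reads c1=-1 → after 2×micro: 3 ⇒ (c0=0, c1=-1, c2=3)
[Gauss-Seidel] macro 1: S0 reads c0=0 → after 1×micro: 0; S1 reads c0=0 → after 1×micro: -1; S2 reads c1=-1 → after 2×micro: 0 ⇒ (c0=0, c1=-1, c2=0)
[Gauss-Seidel] macro 2: S0 reads c0=0 → after 1×micro: 0; S1 reads c0=0 → after 1×micro: -1; S2 reads c1=-1 → after 2×micro: 3 ⇒ (c0=0, c1=-1, c2=3)
[Gauss-Seidel] macro 3: S0 reads c0=0 → after 1×micro: 0; S1 reads c0=0 → after 1×micro: -1; S2 reads c1=-1 → after 2×micro: 3 ⇒ (c0=0, c1=-1, c2=3)
[Gauss-Seidel] macro 4: S0 reads c0=0 → after 1×micro: 0; S1 reads c0=0 → after 1×micro: -1; S2 reads c1=-1 → after 2×micro: 3 ⇒ (c0=0, c1=-1, c2=3)
[Gauss-Seidel] macro 5: S0 reads c0=0 → after 1×micro: 0; S1 reads c0=0 → after 1×micro: -1; S2 reads c1=-1 → after 2×micro: 3 ⇒ (c0=0, c1=-1, c2=3)
[Gauss-Seidel] macro 6: S0 reads c0=0 → after 1×micro: 0; S1 reads c0=0 → after 1×micro: -1; S2 reads c1=-1 → after 2×micro: 3 ⇒ (c0=0, c1=-1, c2=3)
[Gauss-Seidel] macro 7: S0 reads c0=0 → after 1×micro: 0; S1 reads c0=0 → after 1×micro: -1; S2 reads c1=-1 → after 2×micro: 3 ⇒ (c0=0, c1=-1, c2=3)
[Gauss-Seidel] macro 8: S0 reads c0=0 → after 1×micro: 0; S1 reads c0=0 → after 1×micro: -1; S2 reads c1=-1 → after 2×micro: 3 ⇒ (c0=0, c1=-1, c2=3)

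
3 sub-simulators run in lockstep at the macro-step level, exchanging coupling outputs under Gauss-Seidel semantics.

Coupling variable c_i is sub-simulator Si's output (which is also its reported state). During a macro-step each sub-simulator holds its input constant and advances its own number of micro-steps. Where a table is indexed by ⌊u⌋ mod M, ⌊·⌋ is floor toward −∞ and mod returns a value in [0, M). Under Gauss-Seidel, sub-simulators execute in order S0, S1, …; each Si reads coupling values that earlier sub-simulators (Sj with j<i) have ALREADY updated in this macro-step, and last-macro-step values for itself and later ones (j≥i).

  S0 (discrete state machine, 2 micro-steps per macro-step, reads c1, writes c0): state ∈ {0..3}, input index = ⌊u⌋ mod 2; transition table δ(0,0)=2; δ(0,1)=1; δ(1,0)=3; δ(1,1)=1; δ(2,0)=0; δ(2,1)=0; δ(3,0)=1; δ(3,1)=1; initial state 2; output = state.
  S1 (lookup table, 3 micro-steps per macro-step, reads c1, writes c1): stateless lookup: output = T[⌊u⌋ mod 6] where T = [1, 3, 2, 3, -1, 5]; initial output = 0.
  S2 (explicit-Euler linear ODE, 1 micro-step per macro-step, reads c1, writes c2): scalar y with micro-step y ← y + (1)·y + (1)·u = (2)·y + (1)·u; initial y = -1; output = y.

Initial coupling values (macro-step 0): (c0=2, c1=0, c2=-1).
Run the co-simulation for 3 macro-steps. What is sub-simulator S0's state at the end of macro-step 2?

S0 state at macro-step 2 = 1

macro 1: S0 reads c1=0 → after 2×micro: 2; S1 reads c1=0 → after 3×micro: 1; S2 reads c1=1 → after 1×micro: -1 ⇒ (c0=2, c1=1, c2=-1)
macro 2: S0 reads c1=1 → after 2×micro: 1; S1 reads c1=1 → after 3×micro: 3; S2 reads c1=3 → after 1×micro: 1 ⇒ (c0=1, c1=3, c2=1)
macro 3: S0 reads c1=3 → after 2×micro: 1; S1 reads c1=3 → after 3×micro: 3; S2 reads c1=3 → after 1×micro: 5 ⇒ (c0=1, c1=3, c2=5)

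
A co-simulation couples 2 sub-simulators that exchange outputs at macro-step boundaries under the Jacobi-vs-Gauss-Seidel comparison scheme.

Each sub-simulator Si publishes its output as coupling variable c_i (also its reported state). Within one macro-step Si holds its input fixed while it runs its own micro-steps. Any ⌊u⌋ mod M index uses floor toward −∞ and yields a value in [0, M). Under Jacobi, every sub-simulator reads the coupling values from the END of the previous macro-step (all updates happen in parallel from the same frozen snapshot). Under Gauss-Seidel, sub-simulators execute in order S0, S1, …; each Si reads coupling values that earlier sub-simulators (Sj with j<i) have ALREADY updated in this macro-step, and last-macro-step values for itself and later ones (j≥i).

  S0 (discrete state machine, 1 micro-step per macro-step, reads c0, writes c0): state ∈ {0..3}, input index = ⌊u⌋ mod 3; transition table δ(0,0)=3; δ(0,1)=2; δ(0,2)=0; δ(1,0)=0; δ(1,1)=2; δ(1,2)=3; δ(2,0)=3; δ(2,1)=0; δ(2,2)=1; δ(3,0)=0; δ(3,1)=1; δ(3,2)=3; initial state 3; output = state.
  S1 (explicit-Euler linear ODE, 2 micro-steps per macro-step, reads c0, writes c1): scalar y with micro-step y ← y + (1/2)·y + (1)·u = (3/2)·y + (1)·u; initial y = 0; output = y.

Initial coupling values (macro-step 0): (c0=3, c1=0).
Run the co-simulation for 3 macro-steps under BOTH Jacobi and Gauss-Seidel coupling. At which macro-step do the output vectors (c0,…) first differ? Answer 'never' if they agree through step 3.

first divergence at macro-step: 1

[Jacobi] macro 1: S0 reads c0=3 → after 1×micro: 0; S1 reads c0=3 → after 2×micro: 15/2 ⇒ (c0=0, c1=15/2)
[Jacobi] macro 2: S0 reads c0=0 → after 1×micro: 3; S1 reads c0=0 → after 2×micro: 135/8 ⇒ (c0=3, c1=135/8)
[Jacobi] macro 3: S0 reads c0=3 → after 1×micro: 0; S1 reads c0=3 → after 2×micro: 1455/32 ⇒ (c0=0, c1=1455/32)
[Gauss-Seidel] macro 1: S0 reads c0=3 → after 1×micro: 0; S1 reads c0=0 → after 2×micro: 0 ⇒ (c0=0, c1=0)
[Gauss-Seidel] macro 2: S0 reads c0=0 → after 1×micro: 3; S1 reads c0=3 → after 2×micro: 15/2 ⇒ (c0=3, c1=15/2)
[Gauss-Seidel] macro 3: S0 reads c0=3 → after 1×micro: 0; S1 reads c0=0 → after 2×micro: 135/8 ⇒ (c0=0, c1=135/8)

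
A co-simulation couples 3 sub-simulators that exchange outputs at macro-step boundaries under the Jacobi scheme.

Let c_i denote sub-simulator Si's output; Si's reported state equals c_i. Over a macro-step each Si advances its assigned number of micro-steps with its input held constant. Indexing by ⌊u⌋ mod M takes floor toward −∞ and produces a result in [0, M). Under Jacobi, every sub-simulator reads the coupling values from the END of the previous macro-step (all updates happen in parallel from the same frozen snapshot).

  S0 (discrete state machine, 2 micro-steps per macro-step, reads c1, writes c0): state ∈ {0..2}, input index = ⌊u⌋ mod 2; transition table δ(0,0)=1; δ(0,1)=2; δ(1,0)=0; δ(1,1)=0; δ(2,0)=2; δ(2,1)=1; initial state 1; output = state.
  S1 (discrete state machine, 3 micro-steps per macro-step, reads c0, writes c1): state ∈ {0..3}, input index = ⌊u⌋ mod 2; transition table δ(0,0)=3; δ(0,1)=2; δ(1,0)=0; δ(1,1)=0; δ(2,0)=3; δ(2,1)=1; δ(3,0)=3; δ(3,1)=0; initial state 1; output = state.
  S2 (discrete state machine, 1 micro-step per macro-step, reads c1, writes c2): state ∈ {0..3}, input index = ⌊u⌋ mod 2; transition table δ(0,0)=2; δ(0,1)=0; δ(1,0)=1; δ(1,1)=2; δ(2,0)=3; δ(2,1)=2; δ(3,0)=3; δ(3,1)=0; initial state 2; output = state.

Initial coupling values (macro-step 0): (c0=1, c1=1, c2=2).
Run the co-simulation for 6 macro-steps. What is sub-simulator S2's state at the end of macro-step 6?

macro 1: S0 reads c1=1 → after 2×micro: 2; S1 reads c0=1 → after 3×micro: 1; S2 reads c1=1 → after 1×micro: 2 ⇒ (c0=2, c1=1, c2=2)
macro 2: S0 reads c1=1 → after 2×micro: 0; S1 reads c0=2 → after 3×micro: 3; S2 reads c1=1 → after 1×micro: 2 ⇒ (c0=0, c1=3, c2=2)
macro 3: S0 reads c1=3 → after 2×micro: 1; S1 reads c0=0 → after 3×micro: 3; S2 reads c1=3 → after 1×micro: 2 ⇒ (c0=1, c1=3, c2=2)
macro 4: S0 reads c1=3 → after 2×micro: 2; S1 reads c0=1 → after 3×micro: 1; S2 reads c1=3 → after 1×micro: 2 ⇒ (c0=2, c1=1, c2=2)
macro 5: S0 reads c1=1 → after 2×micro: 0; S1 reads c0=2 → after 3×micro: 3; S2 reads c1=1 → after 1×micro: 2 ⇒ (c0=0, c1=3, c2=2)
macro 6: S0 reads c1=3 → after 2×micro: 1; S1 reads c0=0 → after 3×micro: 3; S2 reads c1=3 → after 1×micro: 2 ⇒ (c0=1, c1=3, c2=2)

S2 state at macro-step 6 = 2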